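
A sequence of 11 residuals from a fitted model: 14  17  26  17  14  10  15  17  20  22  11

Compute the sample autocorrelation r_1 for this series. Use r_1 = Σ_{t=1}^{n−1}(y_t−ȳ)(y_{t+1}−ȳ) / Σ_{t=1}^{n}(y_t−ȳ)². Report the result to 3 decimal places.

Mean ȳ = (14 + 17 + 26 + 17 + 14 + 10 + 15 + 17 + 20 + 22 + 11)/11 = 16.6364
Numerator Σ_{t=1}^{10}(y_t−ȳ)(y_{t+1}−ȳ) = 21.6860
Denominator Σ(y_t−ȳ)² = 220.5455
r_1 = 21.6860 / 220.5455 = 0.098

0.098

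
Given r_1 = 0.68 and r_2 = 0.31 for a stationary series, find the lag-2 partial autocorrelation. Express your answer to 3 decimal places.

φ_{22} = (r_2 − r_1²) / (1 − r_1²)
r_1² = (0.68)² = 0.4624
Numerator = 0.31 − 0.4624 = -0.1524; denominator = 1 − 0.4624 = 0.5376
φ_{22} = -0.1524 / 0.5376 = -0.283

-0.283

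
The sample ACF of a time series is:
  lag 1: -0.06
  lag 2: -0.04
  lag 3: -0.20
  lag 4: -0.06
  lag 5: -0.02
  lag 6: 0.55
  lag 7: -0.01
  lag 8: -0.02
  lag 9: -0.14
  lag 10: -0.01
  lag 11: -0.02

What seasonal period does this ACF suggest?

The largest autocorrelation is r_6 = 0.55; the remaining lags stay at or below -0.01.
The dominant spike at lag 6 indicates a seasonal period of 6.

6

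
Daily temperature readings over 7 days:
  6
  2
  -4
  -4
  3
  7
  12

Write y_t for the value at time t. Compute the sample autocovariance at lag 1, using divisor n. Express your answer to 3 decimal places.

Mean ȳ = (6 + 2 − 4 − 4 + 3 + 7 + 12)/7 = 3.1429
Σ_{t=1}^{6}(y_t−ȳ)(y_{t+1}−ȳ) = 90.5510
γ_1 = 90.5510 / 7 = 12.936

12.936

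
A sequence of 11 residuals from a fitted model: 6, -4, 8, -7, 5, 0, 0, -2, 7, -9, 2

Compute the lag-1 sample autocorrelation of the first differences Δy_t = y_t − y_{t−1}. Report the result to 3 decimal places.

First differences Δy: -10, 12, -15, 12, -5, 0, -2, 9, -16, 11
Mean of differences = -0.4000
Numerator Σ(Δy_t−Δȳ)(Δy_{t+1}−Δȳ) = -880.1600
Denominator Σ(Δy_t−Δȳ)² = 1098.4000
r_1(Δy) = -880.1600 / 1098.4000 = -0.801

-0.801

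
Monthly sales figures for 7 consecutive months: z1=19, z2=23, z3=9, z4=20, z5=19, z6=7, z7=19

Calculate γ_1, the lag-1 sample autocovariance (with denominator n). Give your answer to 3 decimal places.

Mean z̄ = (19 + 23 + 9 + 20 + 19 + 7 + 19)/7 = 16.5714
Σ_{t=1}^{6}(z_t−z̄)(z_{t+1}−z̄) = -97.1837
γ_1 = -97.1837 / 7 = -13.883

-13.883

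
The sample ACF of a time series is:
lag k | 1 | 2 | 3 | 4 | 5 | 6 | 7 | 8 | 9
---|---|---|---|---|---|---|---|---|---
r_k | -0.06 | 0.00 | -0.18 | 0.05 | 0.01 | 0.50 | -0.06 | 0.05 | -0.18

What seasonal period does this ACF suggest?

The largest autocorrelation is r_6 = 0.50; the remaining lags stay at or below 0.05.
The dominant spike at lag 6 indicates a seasonal period of 6.

6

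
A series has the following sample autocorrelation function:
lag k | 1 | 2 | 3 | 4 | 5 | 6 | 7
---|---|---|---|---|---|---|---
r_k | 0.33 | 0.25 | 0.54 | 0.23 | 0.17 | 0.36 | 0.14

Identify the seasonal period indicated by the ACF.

3

The largest autocorrelation is r_3 = 0.54, with a weaker echo at lag 6 (0.36); the remaining lags stay at or below 0.33. The elevated value at lag 1 (0.33), dropping to 0.25 at lag 2, reflects decaying short-term dependence rather than seasonality.
The dominant spike at lag 3 indicates a seasonal period of 3.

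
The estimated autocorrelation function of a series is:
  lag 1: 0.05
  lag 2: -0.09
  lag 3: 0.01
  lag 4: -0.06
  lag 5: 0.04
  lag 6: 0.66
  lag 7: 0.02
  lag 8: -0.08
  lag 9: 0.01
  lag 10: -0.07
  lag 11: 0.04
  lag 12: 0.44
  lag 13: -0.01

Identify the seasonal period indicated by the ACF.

The largest autocorrelation is r_6 = 0.66, with a weaker echo at lag 12 (0.44); the remaining lags stay at or below 0.05.
The dominant spike at lag 6 indicates a seasonal period of 6.

6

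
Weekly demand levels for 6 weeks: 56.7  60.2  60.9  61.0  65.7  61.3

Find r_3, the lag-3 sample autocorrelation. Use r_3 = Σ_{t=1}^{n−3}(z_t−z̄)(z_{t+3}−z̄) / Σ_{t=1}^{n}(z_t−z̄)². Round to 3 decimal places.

-0.092

Mean z̄ = (56.7 + 60.2 + 60.9 + 61.0 + 65.7 + 61.3)/6 = 60.9667
Deviations from mean: -4.2667, -0.7667, -0.0667, 0.0333, 4.7333, 0.3333
Numerator Σ_{t=1}^{3}(z_t−z̄)(z_{t+3}−z̄) = -3.7933
Denominator Σ(z_t−z̄)² = 41.3133
r_3 = -3.7933 / 41.3133 = -0.092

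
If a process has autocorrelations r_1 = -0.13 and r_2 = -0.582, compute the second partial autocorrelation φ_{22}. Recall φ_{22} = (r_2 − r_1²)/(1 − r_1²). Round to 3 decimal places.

φ_{22} = (r_2 − r_1²) / (1 − r_1²)
r_1² = (-0.13)² = 0.0169
Numerator = -0.582 − 0.0169 = -0.5989; denominator = 1 − 0.0169 = 0.9831
φ_{22} = -0.5989 / 0.9831 = -0.609

-0.609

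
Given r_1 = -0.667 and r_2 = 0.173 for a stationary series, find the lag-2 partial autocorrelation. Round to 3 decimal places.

φ_{22} = (r_2 − r_1²) / (1 − r_1²)
r_1² = (-0.667)² = 0.444889
Numerator = 0.173 − 0.4449 = -0.2719; denominator = 1 − 0.4449 = 0.5551
φ_{22} = -0.2719 / 0.5551 = -0.490

-0.490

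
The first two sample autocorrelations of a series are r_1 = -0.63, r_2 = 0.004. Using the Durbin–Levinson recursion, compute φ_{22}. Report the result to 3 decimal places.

-0.651

φ_{22} = (r_2 − r_1²) / (1 − r_1²)
r_1² = (-0.63)² = 0.3969
Numerator = 0.004 − 0.3969 = -0.3929; denominator = 1 − 0.3969 = 0.6031
φ_{22} = -0.3929 / 0.6031 = -0.651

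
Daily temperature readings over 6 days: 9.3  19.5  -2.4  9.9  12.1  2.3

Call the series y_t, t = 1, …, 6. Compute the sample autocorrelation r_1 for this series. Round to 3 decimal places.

Mean ȳ = (9.3 + 19.5 − 2.4 + 9.9 + 12.1 + 2.3)/6 = 8.4500
Σ(y_t−ȳ)(y_{t+1}−ȳ) = (9.3925) + (-119.8925) + (-15.7325) + (5.2925) + (-22.4475) = -143.3875
Denominator Σ(y_t−ȳ)² = 293.7950
r_1 = -143.3875 / 293.7950 = -0.488

-0.488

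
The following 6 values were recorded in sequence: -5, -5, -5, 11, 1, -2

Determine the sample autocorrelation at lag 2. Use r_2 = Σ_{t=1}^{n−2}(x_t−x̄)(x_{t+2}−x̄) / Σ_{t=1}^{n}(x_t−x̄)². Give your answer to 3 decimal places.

-0.271

Mean x̄ = (-5 − 5 − 5 + 11 + 1 − 2)/6 = -0.8333
Deviations from mean: -4.1667, -4.1667, -4.1667, 11.8333, 1.8333, -1.1667
Numerator Σ_{t=1}^{4}(x_t−x̄)(x_{t+2}−x̄) = -53.3889
Denominator Σ(x_t−x̄)² = 196.8333
r_2 = -53.3889 / 196.8333 = -0.271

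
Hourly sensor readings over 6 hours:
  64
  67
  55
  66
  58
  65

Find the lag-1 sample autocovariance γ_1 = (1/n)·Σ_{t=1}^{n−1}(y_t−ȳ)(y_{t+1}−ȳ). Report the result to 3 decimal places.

-13.375

Mean ȳ = (64 + 67 + 55 + 66 + 58 + 65)/6 = 62.5000
Deviations: 1.5000, 4.5000, -7.5000, 3.5000, -4.5000, 2.5000
Σ_{t=1}^{5}(y_t−ȳ)(y_{t+1}−ȳ) = -80.2500
γ_1 = -80.2500 / 6 = -13.375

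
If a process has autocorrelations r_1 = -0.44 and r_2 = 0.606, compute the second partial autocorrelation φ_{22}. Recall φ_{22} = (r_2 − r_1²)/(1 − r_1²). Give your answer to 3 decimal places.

φ_{22} = (r_2 − r_1²) / (1 − r_1²)
r_1² = (-0.44)² = 0.1936
Numerator = 0.606 − 0.1936 = 0.4124; denominator = 1 − 0.1936 = 0.8064
φ_{22} = 0.4124 / 0.8064 = 0.511

0.511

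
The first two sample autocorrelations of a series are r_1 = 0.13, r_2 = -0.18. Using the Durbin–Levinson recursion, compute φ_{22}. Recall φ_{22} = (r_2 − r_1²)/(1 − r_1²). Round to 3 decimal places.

φ_{22} = (r_2 − r_1²) / (1 − r_1²)
r_1² = (0.13)² = 0.0169
Numerator = -0.18 − 0.0169 = -0.1969; denominator = 1 − 0.0169 = 0.9831
φ_{22} = -0.1969 / 0.9831 = -0.200

-0.200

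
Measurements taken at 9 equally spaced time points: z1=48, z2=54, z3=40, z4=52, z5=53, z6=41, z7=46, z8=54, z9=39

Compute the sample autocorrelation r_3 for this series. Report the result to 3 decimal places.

Mean z̄ = (48 + 54 + 40 + 52 + 53 + 41 + 46 + 54 + 39)/9 = 47.4444
Σ(z_t−z̄)(z_{t+3}−z̄) = (2.5309) + (36.4198) + (47.9753) + (-6.5802) + (36.4198) + (54.4198) = 171.1852
Denominator Σ(z_t−z̄)² = 308.2222
r_3 = 171.1852 / 308.2222 = 0.555

0.555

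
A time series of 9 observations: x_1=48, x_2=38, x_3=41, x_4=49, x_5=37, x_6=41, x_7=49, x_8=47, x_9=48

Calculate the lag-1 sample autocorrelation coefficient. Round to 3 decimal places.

-0.112

Mean x̄ = (48 + 38 + 41 + 49 + 37 + 41 + 49 + 47 + 48)/9 = 44.2222
Numerator Σ_{t=1}^{8}(x_t−x̄)(x_{t+1}−x̄) = -21.7160
Denominator Σ(x_t−x̄)² = 193.5556
r_1 = -21.7160 / 193.5556 = -0.112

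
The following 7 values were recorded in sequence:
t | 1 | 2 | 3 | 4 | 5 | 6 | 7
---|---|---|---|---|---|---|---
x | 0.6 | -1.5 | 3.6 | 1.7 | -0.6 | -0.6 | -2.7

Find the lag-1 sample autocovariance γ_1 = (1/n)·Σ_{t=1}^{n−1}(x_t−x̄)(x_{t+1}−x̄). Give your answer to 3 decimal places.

0.084

Mean x̄ = (0.6 − 1.5 + 3.6 + 1.7 − 0.6 − 0.6 − 2.7)/7 = 0.0714
Σ_{t=1}^{6}(x_t−x̄)(x_{t+1}−x̄) = 0.5892
γ_1 = 0.5892 / 7 = 0.084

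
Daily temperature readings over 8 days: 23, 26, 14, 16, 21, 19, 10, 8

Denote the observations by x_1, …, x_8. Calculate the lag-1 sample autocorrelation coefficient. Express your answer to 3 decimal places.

0.298

Mean x̄ = (23 + 26 + 14 + 16 + 21 + 19 + 10 + 8)/8 = 17.1250
Numerator Σ_{t=1}^{7}(x_t−x̄)(x_{t+1}−x̄) = 82.4844
Denominator Σ(x_t−x̄)² = 276.8750
r_1 = 82.4844 / 276.8750 = 0.298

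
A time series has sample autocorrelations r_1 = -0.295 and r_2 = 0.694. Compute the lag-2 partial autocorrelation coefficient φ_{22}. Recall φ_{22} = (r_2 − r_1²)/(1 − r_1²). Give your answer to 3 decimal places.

φ_{22} = (r_2 − r_1²) / (1 − r_1²)
r_1² = (-0.295)² = 0.087025
Numerator = 0.694 − 0.0870 = 0.6070; denominator = 1 − 0.0870 = 0.9130
φ_{22} = 0.6070 / 0.9130 = 0.665

0.665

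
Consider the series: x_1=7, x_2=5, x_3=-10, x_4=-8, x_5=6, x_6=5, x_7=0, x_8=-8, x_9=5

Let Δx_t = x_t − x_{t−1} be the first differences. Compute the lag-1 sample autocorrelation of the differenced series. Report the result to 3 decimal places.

First differences Δx: -2, -15, 2, 14, -1, -5, -8, 13
Mean of differences = -0.2500
Numerator Σ(Δx_t−Δx̄)(Δx_{t+1}−Δx̄) = -48.3125
Denominator Σ(Δx_t−Δx̄)² = 687.5000
r_1(Δx) = -48.3125 / 687.5000 = -0.070

-0.070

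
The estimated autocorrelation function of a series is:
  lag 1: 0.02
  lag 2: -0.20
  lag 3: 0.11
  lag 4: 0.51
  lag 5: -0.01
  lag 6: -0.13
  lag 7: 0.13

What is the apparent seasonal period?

The largest autocorrelation is r_4 = 0.51; the remaining lags stay at or below 0.13.
The dominant spike at lag 4 indicates a seasonal period of 4.

4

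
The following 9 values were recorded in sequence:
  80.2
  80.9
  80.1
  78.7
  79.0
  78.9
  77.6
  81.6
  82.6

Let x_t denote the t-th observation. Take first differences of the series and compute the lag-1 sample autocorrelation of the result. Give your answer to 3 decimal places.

First differences Δx: 0.7, -0.8, -1.4, 0.3, -0.1, -1.3, 4.0, 1.0
Mean of differences = 0.3000
Numerator Σ(Δx_t−Δx̄)(Δx_{t+1}−Δx̄) = -1.2600
Denominator Σ(Δx_t−Δx̄)² = 21.1600
r_1(Δx) = -1.2600 / 21.1600 = -0.060

-0.060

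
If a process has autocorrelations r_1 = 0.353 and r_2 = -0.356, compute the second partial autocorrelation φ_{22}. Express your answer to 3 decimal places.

-0.549

φ_{22} = (r_2 − r_1²) / (1 − r_1²)
r_1² = (0.353)² = 0.124609
Numerator = -0.356 − 0.1246 = -0.4806; denominator = 1 − 0.1246 = 0.8754
φ_{22} = -0.4806 / 0.8754 = -0.549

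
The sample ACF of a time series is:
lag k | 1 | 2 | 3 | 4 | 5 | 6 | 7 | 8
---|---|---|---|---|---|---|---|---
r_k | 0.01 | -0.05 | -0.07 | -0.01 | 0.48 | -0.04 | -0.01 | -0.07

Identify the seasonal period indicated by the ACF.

The largest autocorrelation is r_5 = 0.48; the remaining lags stay at or below 0.01.
The dominant spike at lag 5 indicates a seasonal period of 5.

5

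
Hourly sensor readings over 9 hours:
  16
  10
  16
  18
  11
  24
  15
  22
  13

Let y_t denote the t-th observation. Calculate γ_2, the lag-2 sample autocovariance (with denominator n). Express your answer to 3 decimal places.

6.615

Mean ȳ = (16 + 10 + 16 + 18 + 11 + 24 + 15 + 22 + 13)/9 = 16.1111
Σ_{t=1}^{7}(y_t−ȳ)(y_{t+2}−ȳ) = 59.5309
γ_2 = 59.5309 / 9 = 6.615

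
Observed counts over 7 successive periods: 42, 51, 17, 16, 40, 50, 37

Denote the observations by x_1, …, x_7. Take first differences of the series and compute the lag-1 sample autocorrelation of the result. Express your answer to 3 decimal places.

First differences Δx: 9, -34, -1, 24, 10, -13
Mean of differences = -0.8333
Numerator Σ(Δx_t−Δx̄)(Δx_{t+1}−Δx̄) = -187.5278
Denominator Σ(Δx_t−Δx̄)² = 2078.8333
r_1(Δx) = -187.5278 / 2078.8333 = -0.090

-0.090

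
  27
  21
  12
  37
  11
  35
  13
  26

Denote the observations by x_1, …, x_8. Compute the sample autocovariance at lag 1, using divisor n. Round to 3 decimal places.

Mean x̄ = (27 + 21 + 12 + 37 + 11 + 35 + 13 + 26)/8 = 22.7500
Deviations: 4.2500, -1.7500, -10.7500, 14.2500, -11.7500, 12.2500, -9.7500, 3.2500
Σ_{t=1}^{7}(x_t−x̄)(x_{t+1}−x̄) = -604.3125
γ_1 = -604.3125 / 8 = -75.539

-75.539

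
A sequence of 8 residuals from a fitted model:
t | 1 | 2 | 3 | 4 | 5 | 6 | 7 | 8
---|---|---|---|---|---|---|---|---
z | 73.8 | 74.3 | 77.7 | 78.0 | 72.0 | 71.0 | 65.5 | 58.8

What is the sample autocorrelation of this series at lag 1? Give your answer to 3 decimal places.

Mean z̄ = (73.8 + 74.3 + 77.7 + 78.0 + 72.0 + 71.0 + 65.5 + 58.8)/8 = 71.3875
Deviations from mean: 2.4125, 2.9125, 6.3125, 6.6125, 0.6125, -0.3875, -5.8875, -12.5875
Numerator Σ_{t=1}^{7}(z_t−z̄)(z_{t+1}−z̄) = 147.3561
Denominator Σ(z_t−z̄)² = 291.5088
r_1 = 147.3561 / 291.5088 = 0.505

0.505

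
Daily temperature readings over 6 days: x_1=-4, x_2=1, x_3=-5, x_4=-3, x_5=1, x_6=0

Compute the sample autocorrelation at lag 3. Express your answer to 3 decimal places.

0.132

Mean x̄ = (-4 + 1 − 5 − 3 + 1 + 0)/6 = -1.6667
Numerator Σ_{t=1}^{3}(x_t−x̄)(x_{t+3}−x̄) = 4.6667
Denominator Σ(x_t−x̄)² = 35.3333
r_3 = 4.6667 / 35.3333 = 0.132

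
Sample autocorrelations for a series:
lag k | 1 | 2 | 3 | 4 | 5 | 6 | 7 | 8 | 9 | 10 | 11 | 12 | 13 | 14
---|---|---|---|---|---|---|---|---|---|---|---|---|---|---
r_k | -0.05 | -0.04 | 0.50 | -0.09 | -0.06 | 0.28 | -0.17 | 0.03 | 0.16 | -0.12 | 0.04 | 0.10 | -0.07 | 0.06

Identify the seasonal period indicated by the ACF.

3

The largest autocorrelation is r_3 = 0.50, with weaker echoes at lags 6 (0.28) and 9 (0.16); the remaining lags stay at or below 0.10.
The dominant spike at lag 3 indicates a seasonal period of 3.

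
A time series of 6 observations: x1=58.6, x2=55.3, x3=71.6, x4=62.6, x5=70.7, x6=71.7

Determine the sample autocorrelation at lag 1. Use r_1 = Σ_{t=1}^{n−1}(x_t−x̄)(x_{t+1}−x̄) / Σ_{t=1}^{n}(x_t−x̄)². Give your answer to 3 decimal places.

0.026

Mean x̄ = (58.6 + 55.3 + 71.6 + 62.6 + 70.7 + 71.7)/6 = 65.0833
Σ(x_t−x̄)(x_{t+1}−x̄) = (63.4286) + (-63.7547) + (-16.1831) + (-13.9481) + (37.1636) = 6.7064
Denominator Σ(x_t−x̄)² = 261.7083
r_1 = 6.7064 / 261.7083 = 0.026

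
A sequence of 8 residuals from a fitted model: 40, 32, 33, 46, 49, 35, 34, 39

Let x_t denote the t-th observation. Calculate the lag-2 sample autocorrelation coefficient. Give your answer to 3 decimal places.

-0.693

Mean x̄ = (40 + 32 + 33 + 46 + 49 + 35 + 34 + 39)/8 = 38.5000
Deviations from mean: 1.5000, -6.5000, -5.5000, 7.5000, 10.5000, -3.5000, -4.5000, 0.5000
Numerator Σ_{t=1}^{6}(x_t−x̄)(x_{t+2}−x̄) = -190.0000
Denominator Σ(x_t−x̄)² = 274.0000
r_2 = -190.0000 / 274.0000 = -0.693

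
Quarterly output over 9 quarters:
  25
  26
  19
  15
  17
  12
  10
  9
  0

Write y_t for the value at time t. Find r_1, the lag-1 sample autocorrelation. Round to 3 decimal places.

Mean ȳ = (25 + 26 + 19 + 15 + 17 + 12 + 10 + 9 + 0)/9 = 14.7778
Numerator Σ_{t=1}^{8}(y_t−ȳ)(y_{t+1}−ȳ) = 283.6173
Denominator Σ(y_t−ȳ)² = 535.5556
r_1 = 283.6173 / 535.5556 = 0.530

0.530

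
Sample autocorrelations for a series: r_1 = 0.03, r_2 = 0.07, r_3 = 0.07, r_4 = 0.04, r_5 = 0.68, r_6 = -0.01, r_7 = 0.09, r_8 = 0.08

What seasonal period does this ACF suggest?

The largest autocorrelation is r_5 = 0.68; the remaining lags stay at or below 0.09.
The dominant spike at lag 5 indicates a seasonal period of 5.

5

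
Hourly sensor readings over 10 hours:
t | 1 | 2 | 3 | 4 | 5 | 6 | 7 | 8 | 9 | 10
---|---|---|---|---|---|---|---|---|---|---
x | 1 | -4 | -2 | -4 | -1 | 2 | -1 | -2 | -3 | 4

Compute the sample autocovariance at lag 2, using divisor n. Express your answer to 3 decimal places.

Mean x̄ = (1 − 4 − 2 − 4 − 1 + 2 − 1 − 2 − 3 + 4)/10 = -1.0000
Σ_{t=1}^{8}(x_t−x̄)(x_{t+2}−x̄) = -10.0000
γ_2 = -10.0000 / 10 = -1.000

-1.000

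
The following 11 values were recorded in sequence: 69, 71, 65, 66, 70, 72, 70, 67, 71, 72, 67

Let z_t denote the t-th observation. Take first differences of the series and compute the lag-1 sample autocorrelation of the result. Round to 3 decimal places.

First differences Δz: 2, -6, 1, 4, 2, -2, -3, 4, 1, -5
Mean of differences = -0.2000
Numerator Σ(Δz_t−Δz̄)(Δz_{t+1}−Δz̄) = -16.8400
Denominator Σ(Δz_t−Δz̄)² = 115.6000
r_1(Δz) = -16.8400 / 115.6000 = -0.146

-0.146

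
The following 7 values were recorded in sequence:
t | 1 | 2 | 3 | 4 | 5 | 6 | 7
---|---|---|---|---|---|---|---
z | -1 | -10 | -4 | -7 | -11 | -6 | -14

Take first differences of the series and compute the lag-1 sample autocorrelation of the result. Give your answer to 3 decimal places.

-0.572

First differences Δz: -9, 6, -3, -4, 5, -8
Mean of differences = -2.1667
Numerator Σ(Δz_t−Δz̄)(Δz_{t+1}−Δz̄) = -116.0278
Denominator Σ(Δz_t−Δz̄)² = 202.8333
r_1(Δz) = -116.0278 / 202.8333 = -0.572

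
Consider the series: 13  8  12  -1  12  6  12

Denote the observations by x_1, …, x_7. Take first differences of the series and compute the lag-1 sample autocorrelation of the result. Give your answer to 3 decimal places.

-0.788

First differences Δx: -5, 4, -13, 13, -6, 6
Mean of differences = -0.1667
Numerator Σ(Δx_t−Δx̄)(Δx_{t+1}−Δx̄) = -355.3611
Denominator Σ(Δx_t−Δx̄)² = 450.8333
r_1(Δx) = -355.3611 / 450.8333 = -0.788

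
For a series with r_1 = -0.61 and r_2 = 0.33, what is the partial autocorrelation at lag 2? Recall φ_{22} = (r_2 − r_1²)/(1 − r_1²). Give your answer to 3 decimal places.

-0.067

φ_{22} = (r_2 − r_1²) / (1 − r_1²)
r_1² = (-0.61)² = 0.3721
Numerator = 0.33 − 0.3721 = -0.0421; denominator = 1 − 0.3721 = 0.6279
φ_{22} = -0.0421 / 0.6279 = -0.067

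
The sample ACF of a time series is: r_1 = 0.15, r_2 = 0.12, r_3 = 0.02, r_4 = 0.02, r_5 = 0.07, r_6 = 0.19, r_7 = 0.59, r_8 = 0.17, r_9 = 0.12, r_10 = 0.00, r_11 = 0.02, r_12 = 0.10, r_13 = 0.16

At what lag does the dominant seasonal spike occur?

The largest autocorrelation is r_7 = 0.59; the remaining lags stay at or below 0.19.
The dominant spike at lag 7 indicates a seasonal period of 7.

7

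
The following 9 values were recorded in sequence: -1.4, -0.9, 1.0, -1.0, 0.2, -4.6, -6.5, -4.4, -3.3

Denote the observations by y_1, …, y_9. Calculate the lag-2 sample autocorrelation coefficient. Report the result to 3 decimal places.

Mean ȳ = (-1.4 − 0.9 + 1.0 − 1.0 + 0.2 − 4.6 − 6.5 − 4.4 − 3.3)/9 = -2.3222
Numerator Σ_{t=1}^{7}(y_t−ȳ)(y_{t+2}−ȳ) = 8.5923
Denominator Σ(y_t−ȳ)² = 49.9356
r_2 = 8.5923 / 49.9356 = 0.172

0.172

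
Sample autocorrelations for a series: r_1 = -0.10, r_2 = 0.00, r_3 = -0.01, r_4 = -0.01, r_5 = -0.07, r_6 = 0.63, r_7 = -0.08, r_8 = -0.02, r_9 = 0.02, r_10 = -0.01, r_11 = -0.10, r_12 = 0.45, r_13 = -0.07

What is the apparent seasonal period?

The largest autocorrelation is r_6 = 0.63, with a weaker echo at lag 12 (0.45); the remaining lags stay at or below 0.02.
The dominant spike at lag 6 indicates a seasonal period of 6.

6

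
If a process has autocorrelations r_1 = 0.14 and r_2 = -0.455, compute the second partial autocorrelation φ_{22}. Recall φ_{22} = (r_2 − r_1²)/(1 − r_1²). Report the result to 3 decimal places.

φ_{22} = (r_2 − r_1²) / (1 − r_1²)
r_1² = (0.14)² = 0.0196
Numerator = -0.455 − 0.0196 = -0.4746; denominator = 1 − 0.0196 = 0.9804
φ_{22} = -0.4746 / 0.9804 = -0.484

-0.484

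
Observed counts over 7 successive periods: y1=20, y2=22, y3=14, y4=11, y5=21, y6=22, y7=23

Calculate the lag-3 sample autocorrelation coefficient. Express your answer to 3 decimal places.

Mean ȳ = (20 + 22 + 14 + 11 + 21 + 22 + 23)/7 = 19.0000
Deviations from mean: 1.0000, 3.0000, -5.0000, -8.0000, 2.0000, 3.0000, 4.0000
Numerator Σ_{t=1}^{4}(y_t−ȳ)(y_{t+3}−ȳ) = -49.0000
Denominator Σ(y_t−ȳ)² = 128.0000
r_3 = -49.0000 / 128.0000 = -0.383

-0.383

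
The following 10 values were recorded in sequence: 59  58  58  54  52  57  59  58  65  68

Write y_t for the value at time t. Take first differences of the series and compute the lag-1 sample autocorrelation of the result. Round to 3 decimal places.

First differences Δy: -1, 0, -4, -2, 5, 2, -1, 7, 3
Mean of differences = 1.0000
Numerator Σ(Δy_t−Δȳ)(Δy_{t+1}−Δȳ) = 12.0000
Denominator Σ(Δy_t−Δȳ)² = 100.0000
r_1(Δy) = 12.0000 / 100.0000 = 0.120

0.120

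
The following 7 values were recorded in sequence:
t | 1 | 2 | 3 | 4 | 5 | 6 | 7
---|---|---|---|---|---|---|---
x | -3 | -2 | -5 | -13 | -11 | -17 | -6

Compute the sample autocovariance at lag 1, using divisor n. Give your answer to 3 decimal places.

7.977

Mean x̄ = (-3 − 2 − 5 − 13 − 11 − 17 − 6)/7 = -8.1429
Σ_{t=1}^{6}(x_t−x̄)(x_{t+1}−x̄) = 55.8367
γ_1 = 55.8367 / 7 = 7.977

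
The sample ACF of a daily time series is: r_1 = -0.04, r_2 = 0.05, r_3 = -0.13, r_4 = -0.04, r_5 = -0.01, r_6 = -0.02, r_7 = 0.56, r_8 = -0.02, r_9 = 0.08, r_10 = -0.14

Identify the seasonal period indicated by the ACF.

The largest autocorrelation is r_7 = 0.56; the remaining lags stay at or below 0.08.
The dominant spike at lag 7 indicates a seasonal period of 7.

7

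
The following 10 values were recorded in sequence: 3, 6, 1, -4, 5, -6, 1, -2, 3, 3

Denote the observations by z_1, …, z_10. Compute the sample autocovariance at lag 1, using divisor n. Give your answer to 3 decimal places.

-4.000

Mean z̄ = (3 + 6 + 1 − 4 + 5 − 6 + 1 − 2 + 3 + 3)/10 = 1.0000
Σ_{t=1}^{9}(z_t−z̄)(z_{t+1}−z̄) = -40.0000
γ_1 = -40.0000 / 10 = -4.000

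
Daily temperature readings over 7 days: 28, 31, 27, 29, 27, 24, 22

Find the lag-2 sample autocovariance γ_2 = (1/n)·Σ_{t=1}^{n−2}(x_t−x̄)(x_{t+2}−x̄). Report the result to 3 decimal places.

Mean x̄ = (28 + 31 + 27 + 29 + 27 + 24 + 22)/7 = 26.8571
Σ_{t=1}^{5}(x_t−x̄)(x_{t+2}−x̄) = 2.2449
γ_2 = 2.2449 / 7 = 0.321

0.321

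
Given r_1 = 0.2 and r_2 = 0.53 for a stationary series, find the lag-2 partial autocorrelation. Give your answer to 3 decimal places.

0.510

φ_{22} = (r_2 − r_1²) / (1 − r_1²)
r_1² = (0.2)² = 0.04
Numerator = 0.53 − 0.0400 = 0.4900; denominator = 1 − 0.0400 = 0.9600
φ_{22} = 0.4900 / 0.9600 = 0.510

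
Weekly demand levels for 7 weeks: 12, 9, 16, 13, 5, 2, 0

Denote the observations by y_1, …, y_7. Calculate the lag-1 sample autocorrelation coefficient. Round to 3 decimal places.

Mean ȳ = (12 + 9 + 16 + 13 + 5 + 2 + 0)/7 = 8.1429
Deviations from mean: 3.8571, 0.8571, 7.8571, 4.8571, -3.1429, -6.1429, -8.1429
Numerator Σ_{t=1}^{6}(y_t−ȳ)(y_{t+1}−ȳ) = 102.2653
Denominator Σ(y_t−ȳ)² = 214.8571
r_1 = 102.2653 / 214.8571 = 0.476

0.476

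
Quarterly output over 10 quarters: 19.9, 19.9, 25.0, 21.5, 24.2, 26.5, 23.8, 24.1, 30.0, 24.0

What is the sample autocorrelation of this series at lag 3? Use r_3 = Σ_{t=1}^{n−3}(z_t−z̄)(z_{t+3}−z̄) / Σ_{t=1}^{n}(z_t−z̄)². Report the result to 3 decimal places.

Mean z̄ = (19.9 + 19.9 + 25.0 + 21.5 + 24.2 + 26.5 + 23.8 + 24.1 + 30.0 + 24.0)/10 = 23.8900
Σ(z_t−z̄)(z_{t+3}−z̄) = (9.5361) + (-1.2369) + (2.8971) + (0.2151) + (0.0651) + (15.9471) + (-0.0099) = 27.4137
Denominator Σ(z_t−z̄)² = 83.0890
r_3 = 27.4137 / 83.0890 = 0.330

0.330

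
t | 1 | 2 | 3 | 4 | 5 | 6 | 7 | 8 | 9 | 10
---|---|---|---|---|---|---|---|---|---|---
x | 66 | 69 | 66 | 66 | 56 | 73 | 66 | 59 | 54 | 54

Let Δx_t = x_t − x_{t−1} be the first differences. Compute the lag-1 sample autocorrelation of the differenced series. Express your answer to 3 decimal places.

First differences Δx: 3, -3, 0, -10, 17, -7, -7, -5, 0
Mean of differences = -1.3333
Numerator Σ(Δx_t−Δx̄)(Δx_{t+1}−Δx̄) = -235.7778
Denominator Σ(Δx_t−Δx̄)² = 514.0000
r_1(Δx) = -235.7778 / 514.0000 = -0.459

-0.459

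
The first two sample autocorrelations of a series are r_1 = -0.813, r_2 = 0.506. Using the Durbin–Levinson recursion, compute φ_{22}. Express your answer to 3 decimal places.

φ_{22} = (r_2 − r_1²) / (1 − r_1²)
r_1² = (-0.813)² = 0.660969
Numerator = 0.506 − 0.6610 = -0.1550; denominator = 1 − 0.6610 = 0.3390
φ_{22} = -0.1550 / 0.3390 = -0.457

-0.457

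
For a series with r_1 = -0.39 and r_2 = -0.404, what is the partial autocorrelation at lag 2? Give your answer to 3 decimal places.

-0.656

φ_{22} = (r_2 − r_1²) / (1 − r_1²)
r_1² = (-0.39)² = 0.1521
Numerator = -0.404 − 0.1521 = -0.5561; denominator = 1 − 0.1521 = 0.8479
φ_{22} = -0.5561 / 0.8479 = -0.656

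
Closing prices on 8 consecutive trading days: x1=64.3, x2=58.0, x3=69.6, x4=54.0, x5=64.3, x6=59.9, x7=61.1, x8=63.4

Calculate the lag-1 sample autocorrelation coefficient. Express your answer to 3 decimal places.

-0.798

Mean x̄ = (64.3 + 58.0 + 69.6 + 54.0 + 64.3 + 59.9 + 61.1 + 63.4)/8 = 61.8250
Deviations from mean: 2.4750, -3.8250, 7.7750, -7.8250, 2.4750, -1.9250, -0.7250, 1.5750
Numerator Σ_{t=1}^{7}(x_t−x̄)(x_{t+1}−x̄) = -123.9231
Denominator Σ(x_t−x̄)² = 155.2750
r_1 = -123.9231 / 155.2750 = -0.798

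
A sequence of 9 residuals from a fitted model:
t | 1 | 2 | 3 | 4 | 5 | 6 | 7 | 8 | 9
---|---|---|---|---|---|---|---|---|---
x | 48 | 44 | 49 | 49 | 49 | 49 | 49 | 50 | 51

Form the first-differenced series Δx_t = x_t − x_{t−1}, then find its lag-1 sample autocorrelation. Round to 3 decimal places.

-0.511

First differences Δx: -4, 5, 0, 0, 0, 0, 1, 1
Mean of differences = 0.3750
Numerator Σ(Δx_t−Δx̄)(Δx_{t+1}−Δx̄) = -21.3906
Denominator Σ(Δx_t−Δx̄)² = 41.8750
r_1(Δx) = -21.3906 / 41.8750 = -0.511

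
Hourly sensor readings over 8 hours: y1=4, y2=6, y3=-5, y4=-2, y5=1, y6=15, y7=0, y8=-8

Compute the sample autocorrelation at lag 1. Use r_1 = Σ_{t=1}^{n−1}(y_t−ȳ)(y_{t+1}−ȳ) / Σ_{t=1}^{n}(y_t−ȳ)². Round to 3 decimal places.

-0.015

Mean ȳ = (4 + 6 − 5 − 2 + 1 + 15 + 0 − 8)/8 = 1.3750
Deviations from mean: 2.6250, 4.6250, -6.3750, -3.3750, -0.3750, 13.6250, -1.3750, -9.3750
Numerator Σ_{t=1}^{7}(y_t−ȳ)(y_{t+1}−ȳ) = -5.5156
Denominator Σ(y_t−ȳ)² = 355.8750
r_1 = -5.5156 / 355.8750 = -0.015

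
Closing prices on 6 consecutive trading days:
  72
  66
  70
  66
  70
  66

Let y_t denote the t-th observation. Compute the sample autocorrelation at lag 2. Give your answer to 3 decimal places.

Mean ȳ = (72 + 66 + 70 + 66 + 70 + 66)/6 = 68.3333
Deviations from mean: 3.6667, -2.3333, 1.6667, -2.3333, 1.6667, -2.3333
Σ(y_t−ȳ)(y_{t+2}−ȳ) = (6.1111) + (5.4444) + (2.7778) + (5.4444) = 19.7778
Denominator Σ(y_t−ȳ)² = 35.3333
r_2 = 19.7778 / 35.3333 = 0.560

0.560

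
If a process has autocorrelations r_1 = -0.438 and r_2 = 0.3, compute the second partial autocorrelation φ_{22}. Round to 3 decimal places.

φ_{22} = (r_2 − r_1²) / (1 − r_1²)
r_1² = (-0.438)² = 0.191844
Numerator = 0.3 − 0.1918 = 0.1082; denominator = 1 − 0.1918 = 0.8082
φ_{22} = 0.1082 / 0.8082 = 0.134

0.134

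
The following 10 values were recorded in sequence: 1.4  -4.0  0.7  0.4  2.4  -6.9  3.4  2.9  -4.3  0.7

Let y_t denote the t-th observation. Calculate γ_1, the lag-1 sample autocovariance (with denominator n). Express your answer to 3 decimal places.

Mean ȳ = (1.4 − 4.0 + 0.7 + 0.4 + 2.4 − 6.9 + 3.4 + 2.9 − 4.3 + 0.7)/10 = -0.3300
Σ_{t=1}^{9}(y_t−ȳ)(y_{t+1}−ȳ) = -54.6909
γ_1 = -54.6909 / 10 = -5.469

-5.469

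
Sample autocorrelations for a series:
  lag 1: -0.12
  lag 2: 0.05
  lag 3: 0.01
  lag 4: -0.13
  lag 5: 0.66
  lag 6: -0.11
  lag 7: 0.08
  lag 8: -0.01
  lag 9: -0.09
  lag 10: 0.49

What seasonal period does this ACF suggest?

The largest autocorrelation is r_5 = 0.66, with a weaker echo at lag 10 (0.49); the remaining lags stay at or below 0.08.
The dominant spike at lag 5 indicates a seasonal period of 5.

5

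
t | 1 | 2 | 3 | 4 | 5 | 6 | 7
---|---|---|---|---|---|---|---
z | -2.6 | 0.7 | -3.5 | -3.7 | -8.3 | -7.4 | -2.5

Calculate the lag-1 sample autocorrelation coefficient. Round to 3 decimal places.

Mean z̄ = (-2.6 + 0.7 − 3.5 − 3.7 − 8.3 − 7.4 − 2.5)/7 = -3.9000
Σ(z_t−z̄)(z_{t+1}−z̄) = (5.9800) + (1.8400) + (0.0800) + (-0.8800) + (15.4000) + (-4.9000) = 17.5200
Denominator Σ(z_t−z̄)² = 56.6200
r_1 = 17.5200 / 56.6200 = 0.309

0.309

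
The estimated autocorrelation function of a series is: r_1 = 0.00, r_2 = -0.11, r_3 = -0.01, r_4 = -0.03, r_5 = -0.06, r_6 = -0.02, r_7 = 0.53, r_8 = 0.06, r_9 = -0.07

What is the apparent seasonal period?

7

The largest autocorrelation is r_7 = 0.53; the remaining lags stay at or below 0.06.
The dominant spike at lag 7 indicates a seasonal period of 7.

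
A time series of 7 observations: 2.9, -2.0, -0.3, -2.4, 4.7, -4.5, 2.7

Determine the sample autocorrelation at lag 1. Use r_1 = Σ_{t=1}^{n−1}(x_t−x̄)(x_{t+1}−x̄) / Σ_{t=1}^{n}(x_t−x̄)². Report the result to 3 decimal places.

Mean x̄ = (2.9 − 2.0 − 0.3 − 2.4 + 4.7 − 4.5 + 2.7)/7 = 0.1571
Deviations from mean: 2.7429, -2.1571, -0.4571, -2.5571, 4.5429, -4.6571, 2.5429
Σ(x_t−x̄)(x_{t+1}−x̄) = (-5.9167) + (0.9861) + (1.1690) + (-11.6167) + (-21.1567) + (-11.8424) = -48.3776
Denominator Σ(x_t−x̄)² = 67.7171
r_1 = -48.3776 / 67.7171 = -0.714

-0.714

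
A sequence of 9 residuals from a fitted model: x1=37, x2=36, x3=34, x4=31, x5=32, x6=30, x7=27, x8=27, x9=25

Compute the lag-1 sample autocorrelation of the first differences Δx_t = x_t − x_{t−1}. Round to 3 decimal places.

-0.482

First differences Δx: -1, -2, -3, 1, -2, -3, 0, -2
Mean of differences = -1.5000
Numerator Σ(Δx_t−Δx̄)(Δx_{t+1}−Δx̄) = -6.7500
Denominator Σ(Δx_t−Δx̄)² = 14.0000
r_1(Δx) = -6.7500 / 14.0000 = -0.482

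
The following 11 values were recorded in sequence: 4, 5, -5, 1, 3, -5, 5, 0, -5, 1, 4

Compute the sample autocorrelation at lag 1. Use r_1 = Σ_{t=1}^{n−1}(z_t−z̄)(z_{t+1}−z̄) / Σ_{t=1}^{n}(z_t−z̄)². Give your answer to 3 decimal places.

-0.299

Mean z̄ = (4 + 5 − 5 + 1 + 3 − 5 + 5 + 0 − 5 + 1 + 4)/11 = 0.7273
Numerator Σ_{t=1}^{10}(z_t−z̄)(z_{t+1}−z̄) = -48.5289
Denominator Σ(z_t−z̄)² = 162.1818
r_1 = -48.5289 / 162.1818 = -0.299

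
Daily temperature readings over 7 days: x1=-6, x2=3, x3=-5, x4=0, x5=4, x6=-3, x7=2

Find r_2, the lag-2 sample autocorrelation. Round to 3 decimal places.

0.170

Mean x̄ = (-6 + 3 − 5 + 0 + 4 − 3 + 2)/7 = -0.7143
Σ(x_t−x̄)(x_{t+2}−x̄) = (22.6531) + (2.6531) + (-20.2041) + (-1.6327) + (12.7959) = 16.2653
Denominator Σ(x_t−x̄)² = 95.4286
r_2 = 16.2653 / 95.4286 = 0.170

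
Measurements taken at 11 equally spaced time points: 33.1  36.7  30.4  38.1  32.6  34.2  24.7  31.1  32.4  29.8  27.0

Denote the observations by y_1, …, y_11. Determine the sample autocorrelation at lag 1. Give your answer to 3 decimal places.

Mean ȳ = (33.1 + 36.7 + 30.4 + 38.1 + 32.6 + 34.2 + 24.7 + 31.1 + 32.4 + 29.8 + 27.0)/11 = 31.8273
Numerator Σ_{t=1}^{10}(y_t−ȳ)(y_{t+1}−ȳ) = -6.5444
Denominator Σ(y_t−ȳ)² = 152.0418
r_1 = -6.5444 / 152.0418 = -0.043

-0.043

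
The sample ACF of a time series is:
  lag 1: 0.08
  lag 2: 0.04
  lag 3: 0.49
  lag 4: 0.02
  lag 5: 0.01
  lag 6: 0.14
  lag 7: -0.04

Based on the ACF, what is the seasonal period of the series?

The largest autocorrelation is r_3 = 0.49; the remaining lags stay at or below 0.14.
The dominant spike at lag 3 indicates a seasonal period of 3.

3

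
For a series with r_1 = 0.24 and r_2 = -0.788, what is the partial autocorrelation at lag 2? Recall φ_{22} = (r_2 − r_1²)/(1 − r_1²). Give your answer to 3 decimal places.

-0.897

φ_{22} = (r_2 − r_1²) / (1 − r_1²)
r_1² = (0.24)² = 0.0576
Numerator = -0.788 − 0.0576 = -0.8456; denominator = 1 − 0.0576 = 0.9424
φ_{22} = -0.8456 / 0.9424 = -0.897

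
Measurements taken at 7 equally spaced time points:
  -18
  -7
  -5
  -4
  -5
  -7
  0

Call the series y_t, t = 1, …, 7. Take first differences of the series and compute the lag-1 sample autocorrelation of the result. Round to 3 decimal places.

First differences Δy: 11, 2, 1, -1, -2, 7
Mean of differences = 3.0000
Numerator Σ(Δy_t−Δȳ)(Δy_{t+1}−Δȳ) = 2.0000
Denominator Σ(Δy_t−Δȳ)² = 126.0000
r_1(Δy) = 2.0000 / 126.0000 = 0.016

0.016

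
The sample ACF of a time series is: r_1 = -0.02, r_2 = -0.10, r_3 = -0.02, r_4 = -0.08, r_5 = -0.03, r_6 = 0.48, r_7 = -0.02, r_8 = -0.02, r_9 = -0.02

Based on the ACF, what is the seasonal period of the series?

6

The largest autocorrelation is r_6 = 0.48; the remaining lags stay at or below -0.02.
The dominant spike at lag 6 indicates a seasonal period of 6.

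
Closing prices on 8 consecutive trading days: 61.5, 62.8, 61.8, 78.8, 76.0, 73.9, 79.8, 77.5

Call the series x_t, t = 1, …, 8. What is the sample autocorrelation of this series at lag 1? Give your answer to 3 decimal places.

Mean x̄ = (61.5 + 62.8 + 61.8 + 78.8 + 76.0 + 73.9 + 79.8 + 77.5)/8 = 71.5125
Deviations from mean: -10.0125, -8.7125, -9.7125, 7.2875, 4.4875, 2.3875, 8.2875, 5.9875
Numerator Σ_{t=1}^{7}(x_t−x̄)(x_{t+1}−x̄) = 213.8986
Denominator Σ(x_t−x̄)² = 453.9688
r_1 = 213.8986 / 453.9688 = 0.471

0.471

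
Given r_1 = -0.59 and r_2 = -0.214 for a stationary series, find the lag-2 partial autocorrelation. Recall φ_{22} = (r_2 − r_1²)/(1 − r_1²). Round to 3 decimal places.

φ_{22} = (r_2 − r_1²) / (1 − r_1²)
r_1² = (-0.59)² = 0.3481
Numerator = -0.214 − 0.3481 = -0.5621; denominator = 1 − 0.3481 = 0.6519
φ_{22} = -0.5621 / 0.6519 = -0.862

-0.862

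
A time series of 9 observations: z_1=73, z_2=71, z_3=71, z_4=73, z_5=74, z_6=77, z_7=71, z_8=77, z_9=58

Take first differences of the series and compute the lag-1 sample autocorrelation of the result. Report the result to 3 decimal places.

First differences Δz: -2, 0, 2, 1, 3, -6, 6, -19
Mean of differences = -1.8750
Numerator Σ(Δz_t−Δz̄)(Δz_{t+1}−Δz̄) = -155.2656
Denominator Σ(Δz_t−Δz̄)² = 422.8750
r_1(Δz) = -155.2656 / 422.8750 = -0.367

-0.367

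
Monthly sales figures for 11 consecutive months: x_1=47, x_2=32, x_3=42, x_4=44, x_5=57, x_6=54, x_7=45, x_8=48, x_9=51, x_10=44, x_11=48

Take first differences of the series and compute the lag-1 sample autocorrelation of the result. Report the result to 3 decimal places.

-0.275

First differences Δx: -15, 10, 2, 13, -3, -9, 3, 3, -7, 4
Mean of differences = 0.1000
Numerator Σ(Δx_t−Δx̄)(Δx_{t+1}−Δx̄) = -184.2100
Denominator Σ(Δx_t−Δx̄)² = 670.9000
r_1(Δx) = -184.2100 / 670.9000 = -0.275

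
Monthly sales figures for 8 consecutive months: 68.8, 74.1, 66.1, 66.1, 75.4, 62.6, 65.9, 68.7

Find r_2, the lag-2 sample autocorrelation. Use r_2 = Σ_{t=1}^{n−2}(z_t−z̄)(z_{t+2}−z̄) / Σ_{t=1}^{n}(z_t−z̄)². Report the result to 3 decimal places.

Mean z̄ = (68.8 + 74.1 + 66.1 + 66.1 + 75.4 + 62.6 + 65.9 + 68.7)/8 = 68.4625
Deviations from mean: 0.3375, 5.6375, -2.3625, -2.3625, 6.9375, -5.8625, -2.5625, 0.2375
Σ(z_t−z̄)(z_{t+2}−z̄) = (-0.7973) + (-13.3186) + (-16.3898) + (13.8502) + (-17.7773) + (-1.3923) = -35.8253
Denominator Σ(z_t−z̄)² = 132.1788
r_2 = -35.8253 / 132.1788 = -0.271

-0.271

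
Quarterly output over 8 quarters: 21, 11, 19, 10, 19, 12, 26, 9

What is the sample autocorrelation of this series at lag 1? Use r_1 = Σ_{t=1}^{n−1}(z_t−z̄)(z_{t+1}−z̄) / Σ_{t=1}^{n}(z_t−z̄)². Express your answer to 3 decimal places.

Mean z̄ = (21 + 11 + 19 + 10 + 19 + 12 + 26 + 9)/8 = 15.8750
Σ(z_t−z̄)(z_{t+1}−z̄) = (-24.9844) + (-15.2344) + (-18.3594) + (-18.3594) + (-12.1094) + (-39.2344) + (-69.6094) = -197.8906
Denominator Σ(z_t−z̄)² = 268.8750
r_1 = -197.8906 / 268.8750 = -0.736

-0.736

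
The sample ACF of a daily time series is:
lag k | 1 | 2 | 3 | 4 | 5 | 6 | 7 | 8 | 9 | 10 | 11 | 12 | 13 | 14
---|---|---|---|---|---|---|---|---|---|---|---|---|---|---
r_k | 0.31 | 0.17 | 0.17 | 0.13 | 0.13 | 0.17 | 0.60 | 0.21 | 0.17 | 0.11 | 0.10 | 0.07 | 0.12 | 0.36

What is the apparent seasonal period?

The largest autocorrelation is r_7 = 0.60, with a weaker echo at lag 14 (0.36); the remaining lags stay at or below 0.31. The elevated value at lag 1 (0.31), dropping to 0.17 at lag 2, reflects decaying short-term dependence rather than seasonality.
The dominant spike at lag 7 indicates a seasonal period of 7.

7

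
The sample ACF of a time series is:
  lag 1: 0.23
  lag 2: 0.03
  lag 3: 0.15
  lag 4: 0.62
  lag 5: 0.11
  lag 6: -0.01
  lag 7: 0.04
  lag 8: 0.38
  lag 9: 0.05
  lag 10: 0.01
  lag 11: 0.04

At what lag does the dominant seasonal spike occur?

The largest autocorrelation is r_4 = 0.62, with a weaker echo at lag 8 (0.38); the remaining lags stay at or below 0.23. The elevated value at lag 1 (0.23), dropping to 0.03 at lag 2, reflects decaying short-term dependence rather than seasonality.
The dominant spike at lag 4 indicates a seasonal period of 4.

4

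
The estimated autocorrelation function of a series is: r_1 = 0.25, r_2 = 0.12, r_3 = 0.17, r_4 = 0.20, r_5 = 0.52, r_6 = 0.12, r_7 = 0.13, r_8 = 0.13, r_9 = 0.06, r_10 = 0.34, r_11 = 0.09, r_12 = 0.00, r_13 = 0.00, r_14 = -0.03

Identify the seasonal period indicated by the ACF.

5

The largest autocorrelation is r_5 = 0.52, with a weaker echo at lag 10 (0.34); the remaining lags stay at or below 0.25. The elevated value at lag 1 (0.25), dropping to 0.12 at lag 2, reflects decaying short-term dependence rather than seasonality.
The dominant spike at lag 5 indicates a seasonal period of 5.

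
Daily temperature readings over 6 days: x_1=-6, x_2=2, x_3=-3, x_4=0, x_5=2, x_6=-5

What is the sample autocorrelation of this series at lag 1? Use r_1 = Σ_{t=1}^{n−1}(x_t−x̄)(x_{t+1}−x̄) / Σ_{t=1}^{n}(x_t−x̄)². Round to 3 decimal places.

-0.475

Mean x̄ = (-6 + 2 − 3 + 0 + 2 − 5)/6 = -1.6667
Deviations from mean: -4.3333, 3.6667, -1.3333, 1.6667, 3.6667, -3.3333
Numerator Σ_{t=1}^{5}(x_t−x̄)(x_{t+1}−x̄) = -29.1111
Denominator Σ(x_t−x̄)² = 61.3333
r_1 = -29.1111 / 61.3333 = -0.475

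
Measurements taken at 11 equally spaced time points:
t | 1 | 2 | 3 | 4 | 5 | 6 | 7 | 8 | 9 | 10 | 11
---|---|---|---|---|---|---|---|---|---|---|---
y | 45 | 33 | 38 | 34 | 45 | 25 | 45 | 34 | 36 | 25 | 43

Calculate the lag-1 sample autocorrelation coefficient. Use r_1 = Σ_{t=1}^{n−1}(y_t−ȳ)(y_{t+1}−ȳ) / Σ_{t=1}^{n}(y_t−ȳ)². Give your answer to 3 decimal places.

-0.622

Mean ȳ = (45 + 33 + 38 + 34 + 45 + 25 + 45 + 34 + 36 + 25 + 43)/11 = 36.6364
Numerator Σ_{t=1}^{10}(y_t−ȳ)(y_{t+1}−ȳ) = -342.6777
Denominator Σ(y_t−ȳ)² = 550.5455
r_1 = -342.6777 / 550.5455 = -0.622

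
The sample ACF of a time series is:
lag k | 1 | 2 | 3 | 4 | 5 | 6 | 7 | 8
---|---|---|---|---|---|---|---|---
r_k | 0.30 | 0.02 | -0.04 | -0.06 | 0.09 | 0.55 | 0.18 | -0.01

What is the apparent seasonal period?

6

The largest autocorrelation is r_6 = 0.55; the remaining lags stay at or below 0.30. The elevated value at lag 1 (0.30), dropping to 0.02 at lag 2, reflects decaying short-term dependence rather than seasonality.
The dominant spike at lag 6 indicates a seasonal period of 6.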